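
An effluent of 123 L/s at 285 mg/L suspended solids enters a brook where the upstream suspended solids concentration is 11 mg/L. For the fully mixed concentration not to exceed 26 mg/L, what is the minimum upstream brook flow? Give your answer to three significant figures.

2120 L/s

Set C_mix = 26: (Q·11.00 + 123.0·285.0) / (Q + 123.0) = 26
→ Q = 123.0·(285.0 − 26)/(26 − 11.00) = 2124 L/s.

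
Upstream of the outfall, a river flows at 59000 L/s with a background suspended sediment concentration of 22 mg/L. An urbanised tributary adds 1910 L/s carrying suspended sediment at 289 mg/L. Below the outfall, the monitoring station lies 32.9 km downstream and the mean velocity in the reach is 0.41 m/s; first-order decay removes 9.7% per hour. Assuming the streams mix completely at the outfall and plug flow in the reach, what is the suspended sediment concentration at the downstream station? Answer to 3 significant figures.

3.12 mg/L

After mixing, C = (59000·22.00 + 1910·289.0) / 60910 = 1850000/60910 = 30.37 mg/L.
Travel time t = 32.9·1000 / 0.41 = 80240 s = 22.29 h.
9.7%/h lost → k = −ln(1 − 0.097) = 0.1020 h⁻¹.
Applying C = C₀e^(−kt): 30.37 × 0.1029 = 3.124 mg/L.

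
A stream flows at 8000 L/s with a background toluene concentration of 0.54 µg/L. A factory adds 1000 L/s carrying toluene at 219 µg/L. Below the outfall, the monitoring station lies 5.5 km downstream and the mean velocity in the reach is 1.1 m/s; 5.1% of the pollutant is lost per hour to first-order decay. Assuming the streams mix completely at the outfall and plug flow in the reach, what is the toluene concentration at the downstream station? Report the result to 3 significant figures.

Conservation of mass: C = (8000·0.5400 + 1000·219.0) / 9000 = 223300/9000 = 24.81 µg/L.
Travel time t = 5.5·1000 / 1.1 = 5000 s = 1.389 h.
5.1%/h lost → k = −ln(1 − 0.051) = 0.05235 h⁻¹.
First-order decay: C = 24.81·exp(−k·t) = 24.81·0.9299 = 23.07 µg/L.

23.1 µg/L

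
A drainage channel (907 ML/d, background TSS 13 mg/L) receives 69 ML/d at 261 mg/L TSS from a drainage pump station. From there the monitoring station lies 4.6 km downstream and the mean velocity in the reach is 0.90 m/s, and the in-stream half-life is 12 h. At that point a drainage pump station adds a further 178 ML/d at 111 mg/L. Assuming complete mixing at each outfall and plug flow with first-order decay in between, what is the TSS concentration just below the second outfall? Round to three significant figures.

40.9 mg/L

Mass balance: C = (907.0·13.00 + 69.00·261.0) / 976.0 = 29800/976.0 = 30.53 mg/L; combined flow 976.0 ML/d.
Travel time t = 4.6·1000 / 0.90 = 5111 s = 1.420 h.
Half-life 12 h → k = ln 2 / 12 = 0.05776 h⁻¹ = 1.386 d⁻¹.
After decay, C = 30.53 × e^(−kt) = 30.53 × 0.9213 = 28.13 mg/L.
Second outfall: C = (976.0·28.13 + 178.0·111.0)/1154 = 40.91 mg/L.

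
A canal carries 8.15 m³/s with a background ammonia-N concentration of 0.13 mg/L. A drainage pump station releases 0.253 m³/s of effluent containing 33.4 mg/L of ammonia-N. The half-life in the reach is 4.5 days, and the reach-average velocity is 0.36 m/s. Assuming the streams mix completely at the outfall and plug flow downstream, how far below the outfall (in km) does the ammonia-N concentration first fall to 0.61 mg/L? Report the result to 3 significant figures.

125 km

After mixing, C = (8.150·0.1300 + 0.2530·33.40) / 8.403 = 9.510/8.403 = 1.132 mg/L.
Half-life 4.5 d → k = ln 2 / 4.5 = 0.1540 d⁻¹.
Set 1.132·exp(−k·t) = 0.61 → t = ln(1.132/0.61)/k = 346700 s = 96.29 h.
Distance = v·t = 0.36·346700 = 124800 m = 124.8 km.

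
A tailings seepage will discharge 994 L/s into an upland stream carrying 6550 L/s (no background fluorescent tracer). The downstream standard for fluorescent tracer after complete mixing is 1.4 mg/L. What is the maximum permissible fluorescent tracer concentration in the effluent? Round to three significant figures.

10.6 mg/L

At the limit, (Qr·Cr + Qe·Cₑ)/(Qr + Qe) = 1.4:
Cₑ = (7544·1.4 − 6550·0) / 994.0 = 10.63 mg/L.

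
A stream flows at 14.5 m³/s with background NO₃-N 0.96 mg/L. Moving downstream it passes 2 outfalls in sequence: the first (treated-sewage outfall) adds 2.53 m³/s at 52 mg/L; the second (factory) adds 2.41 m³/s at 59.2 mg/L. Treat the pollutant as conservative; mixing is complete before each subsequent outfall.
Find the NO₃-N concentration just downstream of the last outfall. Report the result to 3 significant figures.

After outfall 1: Q = 14.50 + 2.530 = 17.03 m³/s; C = (14.50·0.9600 + 2.530·52.00)/17.03 = 8.543 mg/L.
After outfall 2: Q = 17.03 + 2.410 = 19.44 m³/s; C = (17.03·8.543 + 2.410·59.20)/19.44 = 14.82 mg/L.

14.8 mg/L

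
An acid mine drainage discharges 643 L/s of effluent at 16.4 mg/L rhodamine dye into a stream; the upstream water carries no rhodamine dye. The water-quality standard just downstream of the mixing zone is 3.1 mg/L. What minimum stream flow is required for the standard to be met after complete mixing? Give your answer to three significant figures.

2760 L/s

Set C_mix = 3.1: (Q·0 + 643.0·16.40) / (Q + 643.0) = 3.1
→ Q = 643.0·(16.40 − 3.1)/(3.1 − 0) = 2759 L/s.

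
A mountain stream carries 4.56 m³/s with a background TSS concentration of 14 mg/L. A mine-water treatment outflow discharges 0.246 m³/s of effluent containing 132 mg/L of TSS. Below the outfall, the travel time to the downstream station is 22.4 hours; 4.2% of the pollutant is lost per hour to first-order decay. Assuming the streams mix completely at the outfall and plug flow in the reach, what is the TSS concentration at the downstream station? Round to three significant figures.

Conservation of mass: C = (4.560·14.00 + 0.2460·132.0) / 4.806 = 96.31/4.806 = 20.04 mg/L.
4.2%/h lost → k = −ln(1 − 0.042) = 0.04291 h⁻¹.
First-order decay: C = 20.04·exp(−k·t) = 20.04·0.3825 = 7.665 mg/L.

7.66 mg/L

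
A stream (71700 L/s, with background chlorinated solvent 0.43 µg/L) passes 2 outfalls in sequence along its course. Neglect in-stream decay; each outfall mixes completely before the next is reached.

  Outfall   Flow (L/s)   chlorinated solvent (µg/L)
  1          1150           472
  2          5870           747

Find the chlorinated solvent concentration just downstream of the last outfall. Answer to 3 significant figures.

Below outfall 1: Q → 72850 L/s, C = (71700·0.4300 + 1150·472.0)/72850 = 7.874 µg/L.
Below outfall 2: Q → 78720 L/s, C = (72850·7.874 + 5870·747.0)/78720 = 62.99 µg/L.

63.0 µg/L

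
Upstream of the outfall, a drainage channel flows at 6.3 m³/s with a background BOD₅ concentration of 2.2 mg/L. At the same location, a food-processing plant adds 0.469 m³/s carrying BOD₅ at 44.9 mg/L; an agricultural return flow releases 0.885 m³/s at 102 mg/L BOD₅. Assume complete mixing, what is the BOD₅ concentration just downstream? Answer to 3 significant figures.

Flow-weighted average: C = (6.300·2.200 + 0.4690·44.90 + 0.8850·102.0) / 7.654 = 125.2/7.654 = 16.36 mg/L.

16.4 mg/L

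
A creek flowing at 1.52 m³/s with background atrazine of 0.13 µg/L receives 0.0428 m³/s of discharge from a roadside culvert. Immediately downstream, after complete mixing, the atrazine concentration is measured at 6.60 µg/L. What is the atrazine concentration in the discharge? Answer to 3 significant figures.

236 µg/L

Mass balance: 1.520·0.1300 + 0.04280·Cₑ = 1.563·6.600
→ Cₑ = (1.563·6.600 − 1.520·0.1300) / 0.04280 = 236.4 µg/L.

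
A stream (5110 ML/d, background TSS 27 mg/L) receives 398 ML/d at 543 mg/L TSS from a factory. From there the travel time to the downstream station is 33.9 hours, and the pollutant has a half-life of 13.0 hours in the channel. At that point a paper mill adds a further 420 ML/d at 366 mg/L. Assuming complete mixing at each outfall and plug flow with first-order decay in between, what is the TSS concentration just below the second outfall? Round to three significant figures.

After mixing, C = (5110·27.00 + 398.0·543.0) / 5508 = 354100/5508 = 64.29 mg/L; combined flow 5508 ML/d.
Half-life 13.0 h → k = ln 2 / 13.0 = 0.05332 h⁻¹ = 1.280 d⁻¹.
First-order decay: C = 64.29·exp(−k·t) = 64.29·0.1641 = 10.55 mg/L.
At the second outfall, C = (5508·10.55 + 420.0·366.0) / (5508 + 420.0) = 35.73 mg/L.

35.7 mg/L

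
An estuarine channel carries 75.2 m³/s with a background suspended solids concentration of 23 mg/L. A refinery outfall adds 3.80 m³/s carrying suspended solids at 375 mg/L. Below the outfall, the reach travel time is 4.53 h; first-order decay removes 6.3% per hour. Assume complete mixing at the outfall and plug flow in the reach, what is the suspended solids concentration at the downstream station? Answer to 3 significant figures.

29.7 mg/L

Flow-weighted average: C = (75.20·23.00 + 3.800·375.0) / 79.00 = 3155/79.00 = 39.93 mg/L.
6.3%/h lost → k = −ln(1 − 0.063) = 0.06507 h⁻¹.
After decay, C = 39.93 × e^(−kt) = 39.93 × 0.7447 = 29.74 mg/L.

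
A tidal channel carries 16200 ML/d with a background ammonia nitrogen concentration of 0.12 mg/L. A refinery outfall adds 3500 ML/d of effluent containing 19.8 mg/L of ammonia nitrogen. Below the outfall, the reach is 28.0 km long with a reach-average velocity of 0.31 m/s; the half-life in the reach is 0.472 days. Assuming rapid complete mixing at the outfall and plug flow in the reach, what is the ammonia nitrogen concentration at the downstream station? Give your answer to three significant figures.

Conservation of mass: C = (16200·0.1200 + 3500·19.80) / 19700 = 71240/19700 = 3.616 mg/L.
Travel time t = 28.0·1000 / 0.31 = 90320 s = 25.09 h.
Half-life 0.472 d → k = ln 2 / 0.472 = 1.469 d⁻¹.
First-order decay: C = 3.616·exp(−k·t) = 3.616·0.2154 = 0.7790 mg/L.

0.779 mg/L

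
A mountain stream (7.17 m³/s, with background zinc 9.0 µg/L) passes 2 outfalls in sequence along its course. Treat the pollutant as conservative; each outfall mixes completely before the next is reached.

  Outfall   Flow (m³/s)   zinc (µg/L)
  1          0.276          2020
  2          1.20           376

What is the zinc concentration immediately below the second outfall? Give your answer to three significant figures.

Outfall 1: combined Q = 7.446 m³/s; C = (7.170·9.000 + 0.2760·2020)/7.446 = 83.54 µg/L.
Outfall 2: combined Q = 8.646 m³/s; C = (7.446·83.54 + 1.200·376.0)/8.646 = 124.1 µg/L.

124 µg/L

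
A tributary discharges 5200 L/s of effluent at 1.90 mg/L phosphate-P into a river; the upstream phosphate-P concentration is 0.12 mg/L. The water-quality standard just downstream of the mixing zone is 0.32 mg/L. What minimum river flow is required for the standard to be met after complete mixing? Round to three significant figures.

Set C_mix = 0.32: (Q·0.1200 + 5200·1.900) / (Q + 5200) = 0.32
→ Q = 5200·(1.900 − 0.32)/(0.32 − 0.1200) = 41080 L/s.

41100 L/s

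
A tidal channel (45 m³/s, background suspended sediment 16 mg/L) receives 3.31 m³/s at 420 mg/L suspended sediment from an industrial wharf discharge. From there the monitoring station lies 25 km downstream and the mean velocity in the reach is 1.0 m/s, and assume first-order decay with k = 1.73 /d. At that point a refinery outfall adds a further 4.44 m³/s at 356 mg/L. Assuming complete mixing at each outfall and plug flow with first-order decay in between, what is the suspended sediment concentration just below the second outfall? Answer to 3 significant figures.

54.2 mg/L

Mass balance: C = (45.00·16.00 + 3.310·420.0) / 48.31 = 2110/48.31 = 43.68 mg/L; combined flow 48.31 m³/s.
Travel time t = 25·1000 / 1.0 = 25000 s = 6.944 h.
First-order decay: C = 43.68·exp(−k·t) = 43.68·0.6062 = 26.48 mg/L.
Second outfall: C = (48.31·26.48 + 4.440·356.0)/52.75 = 54.21 mg/L.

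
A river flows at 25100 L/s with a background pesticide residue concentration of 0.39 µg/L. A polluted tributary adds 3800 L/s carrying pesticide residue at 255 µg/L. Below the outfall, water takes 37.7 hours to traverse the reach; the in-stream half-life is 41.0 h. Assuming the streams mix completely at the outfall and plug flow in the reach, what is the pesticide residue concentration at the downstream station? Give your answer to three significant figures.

Conservation of mass: C = (25100·0.3900 + 3800·255.0) / 28900 = 978800/28900 = 33.87 µg/L.
Half-life 41.0 h → k = ln 2 / 41.0 = 0.01691 h⁻¹ = 0.4057 d⁻¹.
First-order decay: C = 33.87·exp(−k·t) = 33.87·0.5287 = 17.91 µg/L.

17.9 µg/L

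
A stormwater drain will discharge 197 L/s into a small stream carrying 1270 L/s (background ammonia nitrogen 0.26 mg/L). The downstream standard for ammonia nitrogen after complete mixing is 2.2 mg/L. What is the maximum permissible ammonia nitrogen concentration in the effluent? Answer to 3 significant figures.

At the limit, (Qr·Cr + Qe·Cₑ)/(Qr + Qe) = 2.2:
Cₑ = (1467·2.2 − 1270·0.2600) / 197.0 = 14.71 mg/L.

14.7 mg/L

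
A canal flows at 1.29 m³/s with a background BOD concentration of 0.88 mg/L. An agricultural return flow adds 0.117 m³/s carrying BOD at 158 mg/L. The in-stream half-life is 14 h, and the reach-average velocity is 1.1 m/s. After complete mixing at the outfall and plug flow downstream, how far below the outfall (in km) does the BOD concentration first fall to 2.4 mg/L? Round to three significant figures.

141 km

Mass balance: C = (1.290·0.8800 + 0.1170·158.0) / 1.407 = 19.62/1.407 = 13.95 mg/L.
Half-life 14 h → k = ln 2 / 14 = 0.04951 h⁻¹ = 1.188 d⁻¹.
Set 13.95·exp(−k·t) = 2.4 → t = ln(13.95/2.4)/k = 127900 s = 35.54 h.
Distance = v·t = 1.1·127900 = 140700 m = 140.7 km.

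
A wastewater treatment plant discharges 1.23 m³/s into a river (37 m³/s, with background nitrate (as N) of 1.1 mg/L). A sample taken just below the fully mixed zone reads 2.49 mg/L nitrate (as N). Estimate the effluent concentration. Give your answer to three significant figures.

44.3 mg/L

Mass balance: 37.00·1.100 + 1.230·Cₑ = 38.23·2.490
→ Cₑ = (38.23·2.490 − 37.00·1.100) / 1.230 = 44.30 mg/L.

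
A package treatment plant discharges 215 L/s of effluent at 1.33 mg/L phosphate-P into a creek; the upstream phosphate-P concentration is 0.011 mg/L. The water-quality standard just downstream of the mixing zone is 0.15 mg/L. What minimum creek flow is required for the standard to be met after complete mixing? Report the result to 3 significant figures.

Set C_mix = 0.15: (Q·0.01100 + 215.0·1.330) / (Q + 215.0) = 0.15
→ Q = 215.0·(1.330 − 0.15)/(0.15 − 0.01100) = 1825 L/s.

1830 L/s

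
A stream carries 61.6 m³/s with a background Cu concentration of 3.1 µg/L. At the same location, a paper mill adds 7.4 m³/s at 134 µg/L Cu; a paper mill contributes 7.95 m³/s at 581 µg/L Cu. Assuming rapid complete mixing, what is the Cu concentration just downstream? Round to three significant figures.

After mixing, C = (61.60·3.100 + 7.400·134.0 + 7.950·581.0) / 76.95 = 5802/76.95 = 75.39 µg/L.

75.4 µg/L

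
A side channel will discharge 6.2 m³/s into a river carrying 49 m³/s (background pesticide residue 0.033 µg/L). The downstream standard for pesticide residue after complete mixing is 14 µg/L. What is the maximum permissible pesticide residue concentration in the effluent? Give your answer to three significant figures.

124 µg/L

At the limit, (Qr·Cr + Qe·Cₑ)/(Qr + Qe) = 14:
Cₑ = (55.20·14 − 49.00·0.03300) / 6.200 = 124.4 µg/L.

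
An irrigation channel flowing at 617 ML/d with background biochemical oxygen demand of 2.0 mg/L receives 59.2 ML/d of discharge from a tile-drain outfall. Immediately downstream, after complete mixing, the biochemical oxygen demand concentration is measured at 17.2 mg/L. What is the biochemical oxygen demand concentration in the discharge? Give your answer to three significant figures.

Mass balance: 617.0·2.000 + 59.20·Cₑ = 676.2·17.20
→ Cₑ = (676.2·17.20 − 617.0·2.000) / 59.20 = 175.6 mg/L.

176 mg/L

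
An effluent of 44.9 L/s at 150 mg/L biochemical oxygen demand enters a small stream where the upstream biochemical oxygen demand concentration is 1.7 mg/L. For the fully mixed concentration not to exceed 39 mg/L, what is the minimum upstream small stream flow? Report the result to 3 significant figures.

Set C_mix = 39: (Q·1.700 + 44.90·150.0) / (Q + 44.90) = 39
→ Q = 44.90·(150.0 − 39)/(39 − 1.700) = 133.6 L/s.

134 L/s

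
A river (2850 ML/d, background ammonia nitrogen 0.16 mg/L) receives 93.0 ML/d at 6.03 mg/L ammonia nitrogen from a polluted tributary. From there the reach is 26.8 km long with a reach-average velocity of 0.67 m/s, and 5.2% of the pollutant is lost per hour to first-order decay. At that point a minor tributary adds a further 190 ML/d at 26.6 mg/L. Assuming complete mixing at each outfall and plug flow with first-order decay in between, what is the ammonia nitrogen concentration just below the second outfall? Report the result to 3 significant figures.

1.79 mg/L

Mixed concentration C = ΣQC/ΣQ = (2850·0.1600 + 93.00·6.030) / 2943 = 1017/2943 = 0.3455 mg/L; combined flow 2943 ML/d.
Travel time t = 26.8·1000 / 0.67 = 40000 s = 11.11 h.
5.2%/h lost → k = −ln(1 − 0.052) = 0.05340 h⁻¹.
Decay over the reach: 0.3455·exp(−kt) = 0.3455·0.5525 = 0.1909 mg/L.
Second outfall: C = (2943·0.1909 + 190.0·26.60)/3133 = 1.792 mg/L.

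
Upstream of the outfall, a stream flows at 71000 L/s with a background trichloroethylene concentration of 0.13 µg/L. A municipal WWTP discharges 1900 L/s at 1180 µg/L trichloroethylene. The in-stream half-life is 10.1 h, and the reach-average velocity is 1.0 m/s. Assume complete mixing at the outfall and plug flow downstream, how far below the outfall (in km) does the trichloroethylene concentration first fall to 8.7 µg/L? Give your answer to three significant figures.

66.5 km

Conservation of mass: C = (71000·0.1300 + 1900·1180) / 72900 = 2251000/72900 = 30.88 µg/L.
Half-life 10.1 h → k = ln 2 / 10.1 = 0.06863 h⁻¹ = 1.647 d⁻¹.
Set 30.88·exp(−k·t) = 8.7 → t = ln(30.88/8.7)/k = 66450 s = 18.46 h.
Distance = v·t = 1.0·66450 = 66450 m = 66.45 km.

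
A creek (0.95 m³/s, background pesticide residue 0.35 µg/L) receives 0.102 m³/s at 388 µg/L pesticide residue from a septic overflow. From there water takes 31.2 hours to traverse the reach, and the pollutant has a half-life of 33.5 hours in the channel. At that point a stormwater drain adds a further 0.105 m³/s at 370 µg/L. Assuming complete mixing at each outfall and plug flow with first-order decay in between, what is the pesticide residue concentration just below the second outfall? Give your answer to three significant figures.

Mass balance: C = (0.9500·0.3500 + 0.1020·388.0) / 1.052 = 39.91/1.052 = 37.94 µg/L; combined flow 1.052 m³/s.
Half-life 33.5 h → k = ln 2 / 33.5 = 0.02069 h⁻¹ = 0.4966 d⁻¹.
Applying C = C₀e^(−kt): 37.94 × 0.5244 = 19.89 µg/L.
At the second outfall, C = (1.052·19.89 + 0.1050·370.0) / (1.052 + 0.1050) = 51.67 µg/L.

51.7 µg/L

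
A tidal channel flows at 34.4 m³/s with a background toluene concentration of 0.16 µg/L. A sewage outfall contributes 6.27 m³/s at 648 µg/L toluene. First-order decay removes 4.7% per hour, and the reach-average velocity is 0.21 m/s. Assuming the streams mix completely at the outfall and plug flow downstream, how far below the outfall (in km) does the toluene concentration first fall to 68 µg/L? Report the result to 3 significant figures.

Conservation of mass: C = (34.40·0.1600 + 6.270·648.0) / 40.67 = 4068/40.67 = 100.0 µg/L.
4.7%/h lost → k = −ln(1 − 0.047) = 0.04814 h⁻¹.
Set 100.0·exp(−k·t) = 68 → t = ln(100.0/68)/k = 28870 s = 8.019 h.
Distance = v·t = 0.21·28870 = 6062 m = 6.062 km.

6.06 km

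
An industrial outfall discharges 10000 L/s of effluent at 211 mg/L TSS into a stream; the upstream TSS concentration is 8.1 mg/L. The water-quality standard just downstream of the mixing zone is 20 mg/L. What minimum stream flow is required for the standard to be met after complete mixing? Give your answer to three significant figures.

161000 L/s

Set C_mix = 20: (Q·8.100 + 10000·211.0) / (Q + 10000) = 20
→ Q = 10000·(211.0 − 20)/(20 − 8.100) = 160500 L/s.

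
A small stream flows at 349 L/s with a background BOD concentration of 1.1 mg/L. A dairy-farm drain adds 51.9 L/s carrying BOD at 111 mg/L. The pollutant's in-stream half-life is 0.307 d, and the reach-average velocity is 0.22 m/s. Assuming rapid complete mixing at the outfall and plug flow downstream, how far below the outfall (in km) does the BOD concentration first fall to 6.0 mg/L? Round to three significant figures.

7.90 km

Conservation of mass: C = (349.0·1.100 + 51.90·111.0) / 400.9 = 6145/400.9 = 15.33 mg/L.
Half-life 0.307 d → k = ln 2 / 0.307 = 2.258 d⁻¹.
Set 15.33·exp(−k·t) = 6.0 → t = ln(15.33/6.0)/k = 35890 s = 9.970 h.
Distance = v·t = 0.22·35890 = 7896 m = 7.896 km.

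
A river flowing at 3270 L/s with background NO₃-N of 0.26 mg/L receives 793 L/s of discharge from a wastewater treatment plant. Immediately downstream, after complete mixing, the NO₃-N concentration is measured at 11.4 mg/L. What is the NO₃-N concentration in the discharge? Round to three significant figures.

Mass balance: 3270·0.2600 + 793.0·Cₑ = 4063·11.40
→ Cₑ = (4063·11.40 − 3270·0.2600) / 793.0 = 57.34 mg/L.

57.3 mg/L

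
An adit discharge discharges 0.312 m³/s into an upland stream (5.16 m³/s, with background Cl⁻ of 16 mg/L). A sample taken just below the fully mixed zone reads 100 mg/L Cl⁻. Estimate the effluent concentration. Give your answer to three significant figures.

1490 mg/L

Mass balance: 5.160·16.00 + 0.3120·Cₑ = 5.472·100.0
→ Cₑ = (5.472·100.0 − 5.160·16.00) / 0.3120 = 1489 mg/L.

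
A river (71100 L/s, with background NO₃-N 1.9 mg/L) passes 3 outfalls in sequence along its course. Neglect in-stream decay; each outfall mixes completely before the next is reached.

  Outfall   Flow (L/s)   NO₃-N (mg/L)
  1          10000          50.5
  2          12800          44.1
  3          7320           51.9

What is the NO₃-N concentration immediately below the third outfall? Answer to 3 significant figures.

Below outfall 1: Q → 81100 L/s, C = (71100·1.900 + 10000·50.50)/81100 = 7.893 mg/L.
Below outfall 2: Q → 93900 L/s, C = (81100·7.893 + 12800·44.10)/93900 = 12.83 mg/L.
Below outfall 3: Q → 101200 L/s, C = (93900·12.83 + 7320·51.90)/101200 = 15.65 mg/L.

15.7 mg/L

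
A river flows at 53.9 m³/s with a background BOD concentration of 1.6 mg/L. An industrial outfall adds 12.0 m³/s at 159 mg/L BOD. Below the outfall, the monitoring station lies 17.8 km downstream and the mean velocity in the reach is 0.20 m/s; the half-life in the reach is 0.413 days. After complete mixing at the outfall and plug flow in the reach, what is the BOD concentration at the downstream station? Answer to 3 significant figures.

5.37 mg/L

Flow-weighted average: C = (53.90·1.600 + 12.00·159.0) / 65.90 = 1994/65.90 = 30.26 mg/L.
Travel time t = 17.8·1000 / 0.20 = 89000 s = 24.72 h.
Half-life 0.413 d → k = ln 2 / 0.413 = 1.678 d⁻¹.
First-order decay: C = 30.26·exp(−k·t) = 30.26·0.1775 = 5.371 mg/L.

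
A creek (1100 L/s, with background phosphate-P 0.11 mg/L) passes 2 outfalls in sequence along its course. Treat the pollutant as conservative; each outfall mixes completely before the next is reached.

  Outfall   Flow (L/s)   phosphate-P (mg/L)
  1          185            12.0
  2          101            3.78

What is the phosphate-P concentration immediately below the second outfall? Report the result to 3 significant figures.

1.96 mg/L

Below outfall 1: Q → 1285 L/s, C = (1100·0.1100 + 185.0·12.00)/1285 = 1.822 mg/L.
Below outfall 2: Q → 1386 L/s, C = (1285·1.822 + 101.0·3.780)/1386 = 1.964 mg/L.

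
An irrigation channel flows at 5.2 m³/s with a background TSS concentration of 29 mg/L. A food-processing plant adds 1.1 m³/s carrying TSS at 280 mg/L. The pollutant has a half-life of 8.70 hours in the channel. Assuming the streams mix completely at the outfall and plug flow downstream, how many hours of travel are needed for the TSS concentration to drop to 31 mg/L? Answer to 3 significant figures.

10.7 h

Conservation of mass: C = (5.200·29.00 + 1.100·280.0) / 6.300 = 458.8/6.300 = 72.83 mg/L.
Half-life 8.70 h → k = ln 2 / 8.70 = 0.07967 h⁻¹ = 1.912 d⁻¹.
72.83·exp(−k·t) = 31 → t = ln(72.83/31)/k = 38590 s = 10.72 h.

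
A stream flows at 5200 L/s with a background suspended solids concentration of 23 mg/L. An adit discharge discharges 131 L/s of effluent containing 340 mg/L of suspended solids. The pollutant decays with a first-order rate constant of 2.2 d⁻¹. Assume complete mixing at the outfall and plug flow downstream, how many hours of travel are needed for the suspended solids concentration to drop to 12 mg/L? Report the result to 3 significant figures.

10.3 h

Flow-weighted average: C = (5200·23.00 + 131.0·340.0) / 5331 = 164100/5331 = 30.79 mg/L.
30.79·exp(−k·t) = 12 → t = ln(30.79/12)/k = 37010 s = 10.28 h.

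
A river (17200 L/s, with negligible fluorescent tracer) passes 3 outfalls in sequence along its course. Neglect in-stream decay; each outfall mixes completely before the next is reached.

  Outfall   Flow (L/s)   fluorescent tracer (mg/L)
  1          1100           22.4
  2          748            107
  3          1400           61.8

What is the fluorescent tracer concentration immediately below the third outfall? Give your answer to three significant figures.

Below outfall 1: Q → 18300 L/s, C = (17200·0 + 1100·22.40)/18300 = 1.346 mg/L.
Below outfall 2: Q → 19050 L/s, C = (18300·1.346 + 748.0·107.0)/19050 = 5.495 mg/L.
Below outfall 3: Q → 20450 L/s, C = (19050·5.495 + 1400·61.80)/20450 = 9.350 mg/L.

9.35 mg/L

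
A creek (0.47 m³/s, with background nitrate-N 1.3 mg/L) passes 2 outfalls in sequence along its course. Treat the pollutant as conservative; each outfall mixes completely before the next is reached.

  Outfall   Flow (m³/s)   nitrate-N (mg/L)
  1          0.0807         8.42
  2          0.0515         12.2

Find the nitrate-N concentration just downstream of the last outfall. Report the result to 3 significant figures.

3.19 mg/L

Below outfall 1: Q → 0.5507 m³/s, C = (0.4700·1.300 + 0.08070·8.420)/0.5507 = 2.343 mg/L.
Below outfall 2: Q → 0.6022 m³/s, C = (0.5507·2.343 + 0.05150·12.20)/0.6022 = 3.186 mg/L.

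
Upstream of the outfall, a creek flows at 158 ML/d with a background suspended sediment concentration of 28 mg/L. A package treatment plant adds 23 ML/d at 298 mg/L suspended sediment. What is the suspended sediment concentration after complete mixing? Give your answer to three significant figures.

62.3 mg/L

Mass balance: C = (158.0·28.00 + 23.00·298.0) / 181.0 = 11280/181.0 = 62.31 mg/L.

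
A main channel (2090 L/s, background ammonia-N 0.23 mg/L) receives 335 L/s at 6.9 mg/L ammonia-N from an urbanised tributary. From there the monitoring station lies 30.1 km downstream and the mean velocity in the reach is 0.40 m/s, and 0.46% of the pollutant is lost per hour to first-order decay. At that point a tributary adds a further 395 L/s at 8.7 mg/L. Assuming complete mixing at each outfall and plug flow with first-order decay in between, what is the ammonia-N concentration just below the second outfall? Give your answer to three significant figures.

Conservation of mass: C = (2090·0.2300 + 335.0·6.900) / 2425 = 2792/2425 = 1.151 mg/L; combined flow 2425 L/s.
Travel time t = 30.1·1000 / 0.40 = 75250 s = 20.90 h.
0.46%/h lost → k = −ln(1 − 0.0046) = 0.004611 h⁻¹.
Decay over the reach: 1.151·exp(−kt) = 1.151·0.9081 = 1.046 mg/L.
At the second outfall, C = (2425·1.046 + 395.0·8.700) / (2425 + 395.0) = 2.118 mg/L.

2.12 mg/L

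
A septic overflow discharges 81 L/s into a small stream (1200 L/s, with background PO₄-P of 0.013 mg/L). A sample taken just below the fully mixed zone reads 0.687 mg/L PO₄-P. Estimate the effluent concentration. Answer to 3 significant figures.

Mass balance: 1200·0.01300 + 81.00·Cₑ = 1281·0.6870
→ Cₑ = (1281·0.6870 − 1200·0.01300) / 81.00 = 10.67 mg/L.

10.7 mg/L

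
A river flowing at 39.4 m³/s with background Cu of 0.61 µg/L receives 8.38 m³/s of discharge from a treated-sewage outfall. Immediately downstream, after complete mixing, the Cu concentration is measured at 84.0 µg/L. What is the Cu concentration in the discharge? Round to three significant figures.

476 µg/L

Mass balance: 39.40·0.6100 + 8.380·Cₑ = 47.78·84.00
→ Cₑ = (47.78·84.00 − 39.40·0.6100) / 8.380 = 476.1 µg/L.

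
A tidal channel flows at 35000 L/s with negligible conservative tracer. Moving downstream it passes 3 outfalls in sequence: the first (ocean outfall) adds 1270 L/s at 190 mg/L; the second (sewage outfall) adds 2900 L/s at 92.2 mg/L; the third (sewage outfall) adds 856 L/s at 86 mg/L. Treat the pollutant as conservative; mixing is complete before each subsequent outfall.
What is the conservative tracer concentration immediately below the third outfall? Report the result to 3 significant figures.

Outfall 1: combined Q = 36270 L/s; C = (35000·0 + 1270·190.0)/36270 = 6.653 mg/L.
Outfall 2: combined Q = 39170 L/s; C = (36270·6.653 + 2900·92.20)/39170 = 12.99 mg/L.
Outfall 3: combined Q = 40030 L/s; C = (39170·12.99 + 856.0·86.00)/40030 = 14.55 mg/L.

14.5 mg/L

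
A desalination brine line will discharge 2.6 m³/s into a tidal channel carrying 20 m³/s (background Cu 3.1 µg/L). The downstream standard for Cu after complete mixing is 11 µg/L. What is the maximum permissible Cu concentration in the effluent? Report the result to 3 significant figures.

At the limit, (Qr·Cr + Qe·Cₑ)/(Qr + Qe) = 11:
Cₑ = (22.60·11 − 20.00·3.100) / 2.600 = 71.77 µg/L.

71.8 µg/L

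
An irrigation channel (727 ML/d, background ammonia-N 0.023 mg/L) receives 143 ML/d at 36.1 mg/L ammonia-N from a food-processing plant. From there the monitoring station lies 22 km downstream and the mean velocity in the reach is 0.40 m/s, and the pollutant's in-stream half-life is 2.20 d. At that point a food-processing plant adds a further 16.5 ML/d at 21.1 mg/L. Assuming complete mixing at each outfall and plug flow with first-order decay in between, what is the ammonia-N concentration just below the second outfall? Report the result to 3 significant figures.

5.17 mg/L

Conservation of mass: C = (727.0·0.02300 + 143.0·36.10) / 870.0 = 5179/870.0 = 5.953 mg/L; combined flow 870.0 ML/d.
Travel time t = 22·1000 / 0.40 = 55000 s = 15.28 h.
Half-life 2.20 d → k = ln 2 / 2.20 = 0.3151 d⁻¹.
First-order decay: C = 5.953·exp(−k·t) = 5.953·0.8183 = 4.871 mg/L.
At the second outfall, C = (870.0·4.871 + 16.50·21.10) / (870.0 + 16.50) = 5.173 mg/L.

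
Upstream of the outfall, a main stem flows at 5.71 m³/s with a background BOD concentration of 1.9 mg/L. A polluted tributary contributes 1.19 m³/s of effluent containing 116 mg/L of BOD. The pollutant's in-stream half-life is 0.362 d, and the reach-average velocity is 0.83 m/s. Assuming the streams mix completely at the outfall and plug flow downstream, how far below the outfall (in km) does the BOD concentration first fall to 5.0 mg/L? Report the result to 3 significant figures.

54.8 km

Mixed concentration C = ΣQC/ΣQ = (5.710·1.900 + 1.190·116.0) / 6.900 = 148.9/6.900 = 21.58 mg/L.
Half-life 0.362 d → k = ln 2 / 0.362 = 1.915 d⁻¹.
Set 21.58·exp(−k·t) = 5.0 → t = ln(21.58/5.0)/k = 65980 s = 18.33 h.
Distance = v·t = 0.83·65980 = 54760 m = 54.76 km.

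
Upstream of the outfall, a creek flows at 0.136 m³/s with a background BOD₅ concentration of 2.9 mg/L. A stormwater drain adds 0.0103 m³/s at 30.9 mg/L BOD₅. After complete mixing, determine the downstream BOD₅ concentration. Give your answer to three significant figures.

4.87 mg/L

Conservation of mass: C = (0.1360·2.900 + 0.01030·30.90) / 0.1463 = 0.7127/0.1463 = 4.871 mg/L.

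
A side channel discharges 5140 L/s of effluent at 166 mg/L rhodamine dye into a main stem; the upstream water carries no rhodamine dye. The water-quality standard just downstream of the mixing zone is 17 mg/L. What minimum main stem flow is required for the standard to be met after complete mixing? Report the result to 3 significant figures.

45100 L/s

Set C_mix = 17: (Q·0 + 5140·166.0) / (Q + 5140) = 17
→ Q = 5140·(166.0 − 17)/(17 − 0) = 45050 L/s.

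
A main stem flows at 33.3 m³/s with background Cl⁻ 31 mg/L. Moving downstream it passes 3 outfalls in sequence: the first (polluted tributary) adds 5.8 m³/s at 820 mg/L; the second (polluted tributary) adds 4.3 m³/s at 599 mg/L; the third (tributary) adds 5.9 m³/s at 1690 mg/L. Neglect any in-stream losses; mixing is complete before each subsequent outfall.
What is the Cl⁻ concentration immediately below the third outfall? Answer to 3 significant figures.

Outfall 1: combined Q = 39.10 m³/s; C = (33.30·31.00 + 5.800·820.0)/39.10 = 148.0 mg/L.
Outfall 2: combined Q = 43.40 m³/s; C = (39.10·148.0 + 4.300·599.0)/43.40 = 192.7 mg/L.
Outfall 3: combined Q = 49.30 m³/s; C = (43.40·192.7 + 5.900·1690)/49.30 = 371.9 mg/L.

372 mg/L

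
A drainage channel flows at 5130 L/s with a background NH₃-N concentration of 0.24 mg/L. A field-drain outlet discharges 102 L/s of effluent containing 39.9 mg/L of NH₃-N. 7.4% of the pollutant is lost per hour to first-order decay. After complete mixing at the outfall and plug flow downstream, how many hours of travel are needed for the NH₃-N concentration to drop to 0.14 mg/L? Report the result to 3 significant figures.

25.7 h

Mixed concentration C = ΣQC/ΣQ = (5130·0.2400 + 102.0·39.90) / 5232 = 5301/5232 = 1.013 mg/L.
7.4%/h lost → k = −ln(1 − 0.074) = 0.07688 h⁻¹.
1.013·exp(−k·t) = 0.14 → t = ln(1.013/0.14)/k = 92680 s = 25.74 h.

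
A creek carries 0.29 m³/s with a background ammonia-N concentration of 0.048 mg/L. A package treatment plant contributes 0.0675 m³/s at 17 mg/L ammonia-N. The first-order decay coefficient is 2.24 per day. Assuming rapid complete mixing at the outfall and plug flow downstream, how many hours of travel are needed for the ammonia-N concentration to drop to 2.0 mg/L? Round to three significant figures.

5.20 h

Flow-weighted average: C = (0.2900·0.04800 + 0.06750·17.00) / 0.3575 = 1.161/0.3575 = 3.249 mg/L.
3.249·exp(−k·t) = 2.0 → t = ln(3.249/2.0)/k = 18710 s = 5.198 h.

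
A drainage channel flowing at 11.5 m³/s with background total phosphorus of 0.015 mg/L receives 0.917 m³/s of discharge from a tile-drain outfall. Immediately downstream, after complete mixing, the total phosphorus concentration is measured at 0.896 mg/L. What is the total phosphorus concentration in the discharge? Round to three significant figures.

Mass balance: 11.50·0.01500 + 0.9170·Cₑ = 12.42·0.8960
→ Cₑ = (12.42·0.8960 − 11.50·0.01500) / 0.9170 = 11.94 mg/L.

11.9 mg/L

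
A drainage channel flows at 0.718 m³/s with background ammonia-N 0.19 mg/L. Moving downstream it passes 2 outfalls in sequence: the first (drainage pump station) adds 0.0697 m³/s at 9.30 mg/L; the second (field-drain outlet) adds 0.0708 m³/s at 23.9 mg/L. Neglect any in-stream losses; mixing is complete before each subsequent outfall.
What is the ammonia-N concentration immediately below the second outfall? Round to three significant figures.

2.88 mg/L

After outfall 1: Q = 0.7180 + 0.06970 = 0.7877 m³/s; C = (0.7180·0.1900 + 0.06970·9.300)/0.7877 = 0.9961 mg/L.
After outfall 2: Q = 0.7877 + 0.07080 = 0.8585 m³/s; C = (0.7877·0.9961 + 0.07080·23.90)/0.8585 = 2.885 mg/L.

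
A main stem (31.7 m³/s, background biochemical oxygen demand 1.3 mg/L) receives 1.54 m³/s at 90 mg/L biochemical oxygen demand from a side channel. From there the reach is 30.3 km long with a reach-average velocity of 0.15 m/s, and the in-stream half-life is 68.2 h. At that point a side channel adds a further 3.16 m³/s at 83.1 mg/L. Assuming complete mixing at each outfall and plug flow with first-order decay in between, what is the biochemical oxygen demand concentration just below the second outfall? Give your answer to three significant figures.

Conservation of mass: C = (31.70·1.300 + 1.540·90.00) / 33.24 = 179.8/33.24 = 5.409 mg/L; combined flow 33.24 m³/s.
Travel time t = 30.3·1000 / 0.15 = 202000 s = 56.11 h.
Half-life 68.2 h → k = ln 2 / 68.2 = 0.01016 h⁻¹ = 0.2439 d⁻¹.
Applying C = C₀e^(−kt): 5.409 × 0.5654 = 3.058 mg/L.
At the second outfall, C = (33.24·3.058 + 3.160·83.10) / (33.24 + 3.160) = 10.01 mg/L.

10.0 mg/L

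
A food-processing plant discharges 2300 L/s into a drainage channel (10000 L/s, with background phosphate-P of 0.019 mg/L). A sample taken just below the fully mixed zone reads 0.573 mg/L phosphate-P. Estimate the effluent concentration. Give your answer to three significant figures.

2.98 mg/L

Mass balance: 10000·0.01900 + 2300·Cₑ = 12300·0.5730
→ Cₑ = (12300·0.5730 − 10000·0.01900) / 2300 = 2.982 mg/L.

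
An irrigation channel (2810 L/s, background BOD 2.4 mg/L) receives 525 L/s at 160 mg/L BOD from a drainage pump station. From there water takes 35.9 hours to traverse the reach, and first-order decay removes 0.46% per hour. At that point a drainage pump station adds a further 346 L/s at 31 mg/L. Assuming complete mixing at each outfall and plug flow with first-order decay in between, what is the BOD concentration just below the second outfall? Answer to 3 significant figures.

Mixed concentration C = ΣQC/ΣQ = (2810·2.400 + 525.0·160.0) / 3335 = 90740/3335 = 27.21 mg/L; combined flow 3335 L/s.
0.46%/h lost → k = −ln(1 − 0.0046) = 0.004611 h⁻¹.
Decay over the reach: 27.21·exp(−kt) = 27.21·0.8475 = 23.06 mg/L.
At the second outfall, C = (3335·23.06 + 346.0·31.00) / (3335 + 346.0) = 23.81 mg/L.

23.8 mg/L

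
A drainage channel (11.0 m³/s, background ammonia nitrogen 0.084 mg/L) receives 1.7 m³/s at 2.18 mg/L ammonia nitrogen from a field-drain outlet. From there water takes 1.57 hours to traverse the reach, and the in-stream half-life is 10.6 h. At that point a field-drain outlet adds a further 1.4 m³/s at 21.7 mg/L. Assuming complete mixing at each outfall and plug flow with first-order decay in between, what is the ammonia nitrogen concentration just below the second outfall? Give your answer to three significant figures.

2.45 mg/L

After mixing, C = (11.00·0.08400 + 1.700·2.180) / 12.70 = 4.630/12.70 = 0.3646 mg/L; combined flow 12.70 m³/s.
Half-life 10.6 h → k = ln 2 / 10.6 = 0.06539 h⁻¹ = 1.569 d⁻¹.
Decay over the reach: 0.3646·exp(−kt) = 0.3646·0.9024 = 0.3290 mg/L.
At the second outfall, C = (12.70·0.3290 + 1.400·21.70) / (12.70 + 1.400) = 2.451 mg/L.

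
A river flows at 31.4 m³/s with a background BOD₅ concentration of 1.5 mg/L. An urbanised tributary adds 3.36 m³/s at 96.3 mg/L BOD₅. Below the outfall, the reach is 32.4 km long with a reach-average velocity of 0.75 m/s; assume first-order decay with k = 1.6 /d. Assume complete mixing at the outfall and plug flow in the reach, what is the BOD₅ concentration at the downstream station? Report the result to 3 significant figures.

4.79 mg/L

Mixed concentration C = ΣQC/ΣQ = (31.40·1.500 + 3.360·96.30) / 34.76 = 370.7/34.76 = 10.66 mg/L.
Travel time t = 32.4·1000 / 0.75 = 43200 s = 12.00 h.
Applying C = C₀e^(−kt): 10.66 × 0.4493 = 4.791 mg/L.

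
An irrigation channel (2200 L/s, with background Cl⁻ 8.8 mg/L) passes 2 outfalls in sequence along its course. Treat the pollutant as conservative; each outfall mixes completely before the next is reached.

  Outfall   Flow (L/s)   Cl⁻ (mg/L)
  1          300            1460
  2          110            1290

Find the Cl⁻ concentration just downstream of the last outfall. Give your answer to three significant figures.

230 mg/L

Below outfall 1: Q → 2500 L/s, C = (2200·8.800 + 300.0·1460)/2500 = 182.9 mg/L.
Below outfall 2: Q → 2610 L/s, C = (2500·182.9 + 110.0·1290)/2610 = 229.6 mg/L.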